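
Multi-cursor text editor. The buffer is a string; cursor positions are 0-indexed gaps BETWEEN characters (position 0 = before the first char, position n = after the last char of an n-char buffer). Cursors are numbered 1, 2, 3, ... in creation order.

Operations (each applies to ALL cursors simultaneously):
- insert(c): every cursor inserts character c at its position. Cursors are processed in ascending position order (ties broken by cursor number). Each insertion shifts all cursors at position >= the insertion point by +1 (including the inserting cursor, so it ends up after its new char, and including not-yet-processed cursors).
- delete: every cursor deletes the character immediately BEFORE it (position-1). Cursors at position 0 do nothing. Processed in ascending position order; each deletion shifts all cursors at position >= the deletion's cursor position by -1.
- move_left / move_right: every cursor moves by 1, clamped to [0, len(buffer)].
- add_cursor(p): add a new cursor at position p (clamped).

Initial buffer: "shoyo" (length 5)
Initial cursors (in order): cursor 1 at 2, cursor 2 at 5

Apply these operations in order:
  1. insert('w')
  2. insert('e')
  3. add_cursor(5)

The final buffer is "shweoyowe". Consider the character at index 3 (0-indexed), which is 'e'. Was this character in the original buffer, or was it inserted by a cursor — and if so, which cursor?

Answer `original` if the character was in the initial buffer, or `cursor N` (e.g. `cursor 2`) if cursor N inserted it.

Answer: cursor 1

Derivation:
After op 1 (insert('w')): buffer="shwoyow" (len 7), cursors c1@3 c2@7, authorship ..1...2
After op 2 (insert('e')): buffer="shweoyowe" (len 9), cursors c1@4 c2@9, authorship ..11...22
After op 3 (add_cursor(5)): buffer="shweoyowe" (len 9), cursors c1@4 c3@5 c2@9, authorship ..11...22
Authorship (.=original, N=cursor N): . . 1 1 . . . 2 2
Index 3: author = 1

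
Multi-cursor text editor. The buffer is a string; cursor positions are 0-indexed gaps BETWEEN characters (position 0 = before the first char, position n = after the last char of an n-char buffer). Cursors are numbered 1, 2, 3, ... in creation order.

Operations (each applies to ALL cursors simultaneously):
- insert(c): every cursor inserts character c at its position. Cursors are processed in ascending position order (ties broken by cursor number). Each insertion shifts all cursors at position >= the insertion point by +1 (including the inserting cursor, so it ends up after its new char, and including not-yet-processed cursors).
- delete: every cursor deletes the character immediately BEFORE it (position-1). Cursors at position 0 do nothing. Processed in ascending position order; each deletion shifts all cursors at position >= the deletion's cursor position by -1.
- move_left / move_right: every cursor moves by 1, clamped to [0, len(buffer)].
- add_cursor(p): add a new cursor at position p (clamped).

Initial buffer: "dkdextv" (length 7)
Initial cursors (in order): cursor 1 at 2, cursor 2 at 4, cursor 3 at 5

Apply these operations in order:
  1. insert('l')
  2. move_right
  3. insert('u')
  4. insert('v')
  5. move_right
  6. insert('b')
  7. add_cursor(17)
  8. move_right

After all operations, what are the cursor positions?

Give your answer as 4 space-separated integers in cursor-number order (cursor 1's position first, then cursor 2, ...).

Answer: 9 15 19 18

Derivation:
After op 1 (insert('l')): buffer="dkldelxltv" (len 10), cursors c1@3 c2@6 c3@8, authorship ..1..2.3..
After op 2 (move_right): buffer="dkldelxltv" (len 10), cursors c1@4 c2@7 c3@9, authorship ..1..2.3..
After op 3 (insert('u')): buffer="dklduelxultuv" (len 13), cursors c1@5 c2@9 c3@12, authorship ..1.1.2.23.3.
After op 4 (insert('v')): buffer="dklduvelxuvltuvv" (len 16), cursors c1@6 c2@11 c3@15, authorship ..1.11.2.223.33.
After op 5 (move_right): buffer="dklduvelxuvltuvv" (len 16), cursors c1@7 c2@12 c3@16, authorship ..1.11.2.223.33.
After op 6 (insert('b')): buffer="dklduveblxuvlbtuvvb" (len 19), cursors c1@8 c2@14 c3@19, authorship ..1.11.12.2232.33.3
After op 7 (add_cursor(17)): buffer="dklduveblxuvlbtuvvb" (len 19), cursors c1@8 c2@14 c4@17 c3@19, authorship ..1.11.12.2232.33.3
After op 8 (move_right): buffer="dklduveblxuvlbtuvvb" (len 19), cursors c1@9 c2@15 c4@18 c3@19, authorship ..1.11.12.2232.33.3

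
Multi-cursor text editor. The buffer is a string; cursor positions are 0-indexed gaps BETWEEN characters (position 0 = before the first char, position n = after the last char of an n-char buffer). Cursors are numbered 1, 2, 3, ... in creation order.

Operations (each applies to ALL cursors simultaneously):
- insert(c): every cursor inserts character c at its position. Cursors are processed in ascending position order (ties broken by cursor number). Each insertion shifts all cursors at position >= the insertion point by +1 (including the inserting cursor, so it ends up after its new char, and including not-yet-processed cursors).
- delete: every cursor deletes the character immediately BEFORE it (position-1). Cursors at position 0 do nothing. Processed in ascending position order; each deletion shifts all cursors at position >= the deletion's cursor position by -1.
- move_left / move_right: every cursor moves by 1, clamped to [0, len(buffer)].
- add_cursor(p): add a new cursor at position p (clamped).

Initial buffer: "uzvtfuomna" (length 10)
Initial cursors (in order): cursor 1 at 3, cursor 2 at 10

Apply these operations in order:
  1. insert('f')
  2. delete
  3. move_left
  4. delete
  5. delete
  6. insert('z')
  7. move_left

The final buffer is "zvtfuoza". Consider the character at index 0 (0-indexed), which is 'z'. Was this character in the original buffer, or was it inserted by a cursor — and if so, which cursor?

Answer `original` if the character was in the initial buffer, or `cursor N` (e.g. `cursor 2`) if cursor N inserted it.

Answer: cursor 1

Derivation:
After op 1 (insert('f')): buffer="uzvftfuomnaf" (len 12), cursors c1@4 c2@12, authorship ...1.......2
After op 2 (delete): buffer="uzvtfuomna" (len 10), cursors c1@3 c2@10, authorship ..........
After op 3 (move_left): buffer="uzvtfuomna" (len 10), cursors c1@2 c2@9, authorship ..........
After op 4 (delete): buffer="uvtfuoma" (len 8), cursors c1@1 c2@7, authorship ........
After op 5 (delete): buffer="vtfuoa" (len 6), cursors c1@0 c2@5, authorship ......
After op 6 (insert('z')): buffer="zvtfuoza" (len 8), cursors c1@1 c2@7, authorship 1.....2.
After op 7 (move_left): buffer="zvtfuoza" (len 8), cursors c1@0 c2@6, authorship 1.....2.
Authorship (.=original, N=cursor N): 1 . . . . . 2 .
Index 0: author = 1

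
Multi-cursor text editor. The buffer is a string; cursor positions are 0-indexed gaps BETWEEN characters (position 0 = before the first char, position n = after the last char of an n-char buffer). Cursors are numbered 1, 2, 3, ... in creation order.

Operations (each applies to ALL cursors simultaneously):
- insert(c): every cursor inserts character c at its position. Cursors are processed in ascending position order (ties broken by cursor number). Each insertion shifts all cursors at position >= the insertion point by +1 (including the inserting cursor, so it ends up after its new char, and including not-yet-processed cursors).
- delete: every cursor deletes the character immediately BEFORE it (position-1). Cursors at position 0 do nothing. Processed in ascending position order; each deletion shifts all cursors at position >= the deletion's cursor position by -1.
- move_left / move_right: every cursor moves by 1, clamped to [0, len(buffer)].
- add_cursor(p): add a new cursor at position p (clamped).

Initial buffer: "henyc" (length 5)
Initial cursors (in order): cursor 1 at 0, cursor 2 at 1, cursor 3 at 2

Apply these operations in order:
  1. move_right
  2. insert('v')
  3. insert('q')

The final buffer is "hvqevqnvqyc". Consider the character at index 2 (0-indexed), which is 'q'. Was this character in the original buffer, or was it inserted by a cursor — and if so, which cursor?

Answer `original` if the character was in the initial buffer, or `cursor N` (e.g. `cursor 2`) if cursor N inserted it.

Answer: cursor 1

Derivation:
After op 1 (move_right): buffer="henyc" (len 5), cursors c1@1 c2@2 c3@3, authorship .....
After op 2 (insert('v')): buffer="hvevnvyc" (len 8), cursors c1@2 c2@4 c3@6, authorship .1.2.3..
After op 3 (insert('q')): buffer="hvqevqnvqyc" (len 11), cursors c1@3 c2@6 c3@9, authorship .11.22.33..
Authorship (.=original, N=cursor N): . 1 1 . 2 2 . 3 3 . .
Index 2: author = 1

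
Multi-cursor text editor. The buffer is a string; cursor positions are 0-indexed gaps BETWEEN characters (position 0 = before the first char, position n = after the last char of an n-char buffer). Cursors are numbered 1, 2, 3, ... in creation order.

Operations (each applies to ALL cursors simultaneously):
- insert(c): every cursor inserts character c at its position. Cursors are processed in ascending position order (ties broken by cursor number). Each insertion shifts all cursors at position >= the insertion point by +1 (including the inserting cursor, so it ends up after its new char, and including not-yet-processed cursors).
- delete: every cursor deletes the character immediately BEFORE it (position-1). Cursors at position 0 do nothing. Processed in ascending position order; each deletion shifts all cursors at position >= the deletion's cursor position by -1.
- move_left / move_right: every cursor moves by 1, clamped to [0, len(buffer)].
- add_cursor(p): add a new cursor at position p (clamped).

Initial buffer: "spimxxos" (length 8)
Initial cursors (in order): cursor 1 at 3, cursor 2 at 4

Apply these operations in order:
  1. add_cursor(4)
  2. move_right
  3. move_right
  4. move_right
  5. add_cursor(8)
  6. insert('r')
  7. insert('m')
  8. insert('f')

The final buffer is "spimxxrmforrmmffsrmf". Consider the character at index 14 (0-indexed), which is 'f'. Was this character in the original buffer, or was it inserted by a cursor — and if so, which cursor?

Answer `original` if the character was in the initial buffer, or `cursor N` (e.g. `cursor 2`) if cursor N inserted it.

Answer: cursor 2

Derivation:
After op 1 (add_cursor(4)): buffer="spimxxos" (len 8), cursors c1@3 c2@4 c3@4, authorship ........
After op 2 (move_right): buffer="spimxxos" (len 8), cursors c1@4 c2@5 c3@5, authorship ........
After op 3 (move_right): buffer="spimxxos" (len 8), cursors c1@5 c2@6 c3@6, authorship ........
After op 4 (move_right): buffer="spimxxos" (len 8), cursors c1@6 c2@7 c3@7, authorship ........
After op 5 (add_cursor(8)): buffer="spimxxos" (len 8), cursors c1@6 c2@7 c3@7 c4@8, authorship ........
After op 6 (insert('r')): buffer="spimxxrorrsr" (len 12), cursors c1@7 c2@10 c3@10 c4@12, authorship ......1.23.4
After op 7 (insert('m')): buffer="spimxxrmorrmmsrm" (len 16), cursors c1@8 c2@13 c3@13 c4@16, authorship ......11.2323.44
After op 8 (insert('f')): buffer="spimxxrmforrmmffsrmf" (len 20), cursors c1@9 c2@16 c3@16 c4@20, authorship ......111.232323.444
Authorship (.=original, N=cursor N): . . . . . . 1 1 1 . 2 3 2 3 2 3 . 4 4 4
Index 14: author = 2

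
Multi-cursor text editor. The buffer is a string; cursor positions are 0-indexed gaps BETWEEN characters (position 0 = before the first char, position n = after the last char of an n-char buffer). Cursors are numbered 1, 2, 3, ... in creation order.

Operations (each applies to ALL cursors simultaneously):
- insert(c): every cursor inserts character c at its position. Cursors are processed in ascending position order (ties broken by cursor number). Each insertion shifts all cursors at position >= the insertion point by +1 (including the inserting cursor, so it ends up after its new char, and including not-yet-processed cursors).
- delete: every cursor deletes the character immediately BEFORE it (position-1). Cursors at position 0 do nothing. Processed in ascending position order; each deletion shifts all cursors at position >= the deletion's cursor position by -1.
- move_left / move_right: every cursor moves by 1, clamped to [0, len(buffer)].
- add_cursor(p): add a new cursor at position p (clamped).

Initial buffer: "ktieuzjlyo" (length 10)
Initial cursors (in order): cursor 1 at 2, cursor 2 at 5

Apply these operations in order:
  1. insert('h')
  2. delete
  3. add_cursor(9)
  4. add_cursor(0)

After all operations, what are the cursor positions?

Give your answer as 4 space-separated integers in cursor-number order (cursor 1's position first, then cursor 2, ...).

Answer: 2 5 9 0

Derivation:
After op 1 (insert('h')): buffer="kthieuhzjlyo" (len 12), cursors c1@3 c2@7, authorship ..1...2.....
After op 2 (delete): buffer="ktieuzjlyo" (len 10), cursors c1@2 c2@5, authorship ..........
After op 3 (add_cursor(9)): buffer="ktieuzjlyo" (len 10), cursors c1@2 c2@5 c3@9, authorship ..........
After op 4 (add_cursor(0)): buffer="ktieuzjlyo" (len 10), cursors c4@0 c1@2 c2@5 c3@9, authorship ..........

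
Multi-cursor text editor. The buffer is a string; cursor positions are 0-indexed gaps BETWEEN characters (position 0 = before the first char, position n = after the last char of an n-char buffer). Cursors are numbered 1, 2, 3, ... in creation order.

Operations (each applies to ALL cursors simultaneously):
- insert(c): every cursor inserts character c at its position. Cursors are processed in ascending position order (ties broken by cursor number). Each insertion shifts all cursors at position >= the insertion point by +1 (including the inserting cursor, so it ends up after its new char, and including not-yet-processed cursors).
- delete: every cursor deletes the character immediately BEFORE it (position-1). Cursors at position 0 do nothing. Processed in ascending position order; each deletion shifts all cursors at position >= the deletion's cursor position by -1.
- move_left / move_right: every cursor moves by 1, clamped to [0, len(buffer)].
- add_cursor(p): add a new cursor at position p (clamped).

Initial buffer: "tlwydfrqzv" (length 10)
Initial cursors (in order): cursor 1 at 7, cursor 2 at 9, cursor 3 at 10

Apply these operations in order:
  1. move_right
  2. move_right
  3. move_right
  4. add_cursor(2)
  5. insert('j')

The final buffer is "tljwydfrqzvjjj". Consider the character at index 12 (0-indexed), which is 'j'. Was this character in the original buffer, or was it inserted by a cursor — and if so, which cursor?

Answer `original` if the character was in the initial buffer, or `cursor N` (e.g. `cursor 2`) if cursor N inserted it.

Answer: cursor 2

Derivation:
After op 1 (move_right): buffer="tlwydfrqzv" (len 10), cursors c1@8 c2@10 c3@10, authorship ..........
After op 2 (move_right): buffer="tlwydfrqzv" (len 10), cursors c1@9 c2@10 c3@10, authorship ..........
After op 3 (move_right): buffer="tlwydfrqzv" (len 10), cursors c1@10 c2@10 c3@10, authorship ..........
After op 4 (add_cursor(2)): buffer="tlwydfrqzv" (len 10), cursors c4@2 c1@10 c2@10 c3@10, authorship ..........
After op 5 (insert('j')): buffer="tljwydfrqzvjjj" (len 14), cursors c4@3 c1@14 c2@14 c3@14, authorship ..4........123
Authorship (.=original, N=cursor N): . . 4 . . . . . . . . 1 2 3
Index 12: author = 2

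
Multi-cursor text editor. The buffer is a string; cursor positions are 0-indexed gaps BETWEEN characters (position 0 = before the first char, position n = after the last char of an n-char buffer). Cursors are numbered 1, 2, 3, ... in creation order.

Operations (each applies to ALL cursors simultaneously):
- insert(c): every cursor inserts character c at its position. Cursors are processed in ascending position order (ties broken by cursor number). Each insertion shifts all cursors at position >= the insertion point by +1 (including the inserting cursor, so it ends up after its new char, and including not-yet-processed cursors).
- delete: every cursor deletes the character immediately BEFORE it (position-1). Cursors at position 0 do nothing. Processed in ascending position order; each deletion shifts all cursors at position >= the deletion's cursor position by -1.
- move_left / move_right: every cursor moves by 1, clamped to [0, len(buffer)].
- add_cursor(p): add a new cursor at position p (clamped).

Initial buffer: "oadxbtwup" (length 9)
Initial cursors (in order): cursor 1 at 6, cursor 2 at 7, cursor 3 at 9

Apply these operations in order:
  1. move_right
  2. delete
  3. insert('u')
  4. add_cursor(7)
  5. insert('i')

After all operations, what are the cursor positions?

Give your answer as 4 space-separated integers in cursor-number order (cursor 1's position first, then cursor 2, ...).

Answer: 13 13 13 8

Derivation:
After op 1 (move_right): buffer="oadxbtwup" (len 9), cursors c1@7 c2@8 c3@9, authorship .........
After op 2 (delete): buffer="oadxbt" (len 6), cursors c1@6 c2@6 c3@6, authorship ......
After op 3 (insert('u')): buffer="oadxbtuuu" (len 9), cursors c1@9 c2@9 c3@9, authorship ......123
After op 4 (add_cursor(7)): buffer="oadxbtuuu" (len 9), cursors c4@7 c1@9 c2@9 c3@9, authorship ......123
After op 5 (insert('i')): buffer="oadxbtuiuuiii" (len 13), cursors c4@8 c1@13 c2@13 c3@13, authorship ......1423123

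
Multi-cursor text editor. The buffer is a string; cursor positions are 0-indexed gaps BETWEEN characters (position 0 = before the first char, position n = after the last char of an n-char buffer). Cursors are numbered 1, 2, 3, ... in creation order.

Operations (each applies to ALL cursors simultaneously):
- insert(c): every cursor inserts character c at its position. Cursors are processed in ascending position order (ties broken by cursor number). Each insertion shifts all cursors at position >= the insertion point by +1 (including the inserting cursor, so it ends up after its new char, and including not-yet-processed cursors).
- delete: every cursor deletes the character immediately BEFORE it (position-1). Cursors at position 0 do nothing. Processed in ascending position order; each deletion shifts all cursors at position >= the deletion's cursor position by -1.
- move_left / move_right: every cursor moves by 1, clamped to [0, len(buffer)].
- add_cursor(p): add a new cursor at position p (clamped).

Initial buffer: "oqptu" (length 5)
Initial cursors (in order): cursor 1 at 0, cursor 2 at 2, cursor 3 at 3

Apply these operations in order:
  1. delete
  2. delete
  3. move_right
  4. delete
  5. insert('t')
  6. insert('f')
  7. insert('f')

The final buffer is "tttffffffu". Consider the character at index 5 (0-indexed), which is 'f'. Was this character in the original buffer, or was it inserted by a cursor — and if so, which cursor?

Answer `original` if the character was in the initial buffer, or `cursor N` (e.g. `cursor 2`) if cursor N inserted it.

Answer: cursor 3

Derivation:
After op 1 (delete): buffer="otu" (len 3), cursors c1@0 c2@1 c3@1, authorship ...
After op 2 (delete): buffer="tu" (len 2), cursors c1@0 c2@0 c3@0, authorship ..
After op 3 (move_right): buffer="tu" (len 2), cursors c1@1 c2@1 c3@1, authorship ..
After op 4 (delete): buffer="u" (len 1), cursors c1@0 c2@0 c3@0, authorship .
After op 5 (insert('t')): buffer="tttu" (len 4), cursors c1@3 c2@3 c3@3, authorship 123.
After op 6 (insert('f')): buffer="tttfffu" (len 7), cursors c1@6 c2@6 c3@6, authorship 123123.
After op 7 (insert('f')): buffer="tttffffffu" (len 10), cursors c1@9 c2@9 c3@9, authorship 123123123.
Authorship (.=original, N=cursor N): 1 2 3 1 2 3 1 2 3 .
Index 5: author = 3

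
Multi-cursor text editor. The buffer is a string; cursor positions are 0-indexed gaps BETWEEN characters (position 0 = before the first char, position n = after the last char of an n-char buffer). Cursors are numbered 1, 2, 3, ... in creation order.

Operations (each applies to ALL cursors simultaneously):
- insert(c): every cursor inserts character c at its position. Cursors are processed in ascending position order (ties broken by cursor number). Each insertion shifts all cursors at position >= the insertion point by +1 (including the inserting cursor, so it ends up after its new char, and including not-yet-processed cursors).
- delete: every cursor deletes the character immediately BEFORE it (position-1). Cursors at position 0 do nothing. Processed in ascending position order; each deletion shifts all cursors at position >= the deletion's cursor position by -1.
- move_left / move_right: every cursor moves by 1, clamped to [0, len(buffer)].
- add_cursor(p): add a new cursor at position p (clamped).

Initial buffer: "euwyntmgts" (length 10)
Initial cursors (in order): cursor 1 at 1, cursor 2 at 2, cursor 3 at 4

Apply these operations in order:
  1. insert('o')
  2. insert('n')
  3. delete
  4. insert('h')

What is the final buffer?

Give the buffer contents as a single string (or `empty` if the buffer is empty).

After op 1 (insert('o')): buffer="eouowyontmgts" (len 13), cursors c1@2 c2@4 c3@7, authorship .1.2..3......
After op 2 (insert('n')): buffer="eonuonwyonntmgts" (len 16), cursors c1@3 c2@6 c3@10, authorship .11.22..33......
After op 3 (delete): buffer="eouowyontmgts" (len 13), cursors c1@2 c2@4 c3@7, authorship .1.2..3......
After op 4 (insert('h')): buffer="eohuohwyohntmgts" (len 16), cursors c1@3 c2@6 c3@10, authorship .11.22..33......

Answer: eohuohwyohntmgts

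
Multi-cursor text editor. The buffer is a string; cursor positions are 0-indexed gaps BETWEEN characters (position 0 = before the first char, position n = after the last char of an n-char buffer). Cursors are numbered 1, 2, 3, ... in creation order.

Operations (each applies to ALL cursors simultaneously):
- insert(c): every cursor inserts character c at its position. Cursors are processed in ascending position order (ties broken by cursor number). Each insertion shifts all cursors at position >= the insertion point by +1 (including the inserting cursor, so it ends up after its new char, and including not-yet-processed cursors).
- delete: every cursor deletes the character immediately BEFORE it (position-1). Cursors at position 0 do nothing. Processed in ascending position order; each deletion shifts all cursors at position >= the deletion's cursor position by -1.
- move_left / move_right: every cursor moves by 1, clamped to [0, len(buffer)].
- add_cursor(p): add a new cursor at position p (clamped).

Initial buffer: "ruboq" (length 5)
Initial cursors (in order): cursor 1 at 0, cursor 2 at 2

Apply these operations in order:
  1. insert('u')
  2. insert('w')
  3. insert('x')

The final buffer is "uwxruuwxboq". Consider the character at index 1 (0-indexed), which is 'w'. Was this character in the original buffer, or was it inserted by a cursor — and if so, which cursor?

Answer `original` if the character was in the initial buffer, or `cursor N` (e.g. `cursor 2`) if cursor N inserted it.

After op 1 (insert('u')): buffer="uruuboq" (len 7), cursors c1@1 c2@4, authorship 1..2...
After op 2 (insert('w')): buffer="uwruuwboq" (len 9), cursors c1@2 c2@6, authorship 11..22...
After op 3 (insert('x')): buffer="uwxruuwxboq" (len 11), cursors c1@3 c2@8, authorship 111..222...
Authorship (.=original, N=cursor N): 1 1 1 . . 2 2 2 . . .
Index 1: author = 1

Answer: cursor 1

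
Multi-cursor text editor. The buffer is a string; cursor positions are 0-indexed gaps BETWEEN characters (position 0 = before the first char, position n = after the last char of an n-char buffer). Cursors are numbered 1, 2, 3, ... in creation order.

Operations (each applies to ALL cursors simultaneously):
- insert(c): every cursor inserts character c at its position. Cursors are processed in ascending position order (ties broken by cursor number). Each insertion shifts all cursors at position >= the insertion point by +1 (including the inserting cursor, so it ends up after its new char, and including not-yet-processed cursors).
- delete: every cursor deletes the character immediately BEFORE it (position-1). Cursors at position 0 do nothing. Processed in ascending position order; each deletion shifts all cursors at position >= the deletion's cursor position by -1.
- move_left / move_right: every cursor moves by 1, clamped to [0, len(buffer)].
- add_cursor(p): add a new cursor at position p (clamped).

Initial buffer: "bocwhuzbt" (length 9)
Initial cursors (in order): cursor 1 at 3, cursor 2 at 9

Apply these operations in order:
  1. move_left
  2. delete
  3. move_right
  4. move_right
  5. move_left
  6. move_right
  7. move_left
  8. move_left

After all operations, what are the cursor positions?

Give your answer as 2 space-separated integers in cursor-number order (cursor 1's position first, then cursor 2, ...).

Answer: 1 5

Derivation:
After op 1 (move_left): buffer="bocwhuzbt" (len 9), cursors c1@2 c2@8, authorship .........
After op 2 (delete): buffer="bcwhuzt" (len 7), cursors c1@1 c2@6, authorship .......
After op 3 (move_right): buffer="bcwhuzt" (len 7), cursors c1@2 c2@7, authorship .......
After op 4 (move_right): buffer="bcwhuzt" (len 7), cursors c1@3 c2@7, authorship .......
After op 5 (move_left): buffer="bcwhuzt" (len 7), cursors c1@2 c2@6, authorship .......
After op 6 (move_right): buffer="bcwhuzt" (len 7), cursors c1@3 c2@7, authorship .......
After op 7 (move_left): buffer="bcwhuzt" (len 7), cursors c1@2 c2@6, authorship .......
After op 8 (move_left): buffer="bcwhuzt" (len 7), cursors c1@1 c2@5, authorship .......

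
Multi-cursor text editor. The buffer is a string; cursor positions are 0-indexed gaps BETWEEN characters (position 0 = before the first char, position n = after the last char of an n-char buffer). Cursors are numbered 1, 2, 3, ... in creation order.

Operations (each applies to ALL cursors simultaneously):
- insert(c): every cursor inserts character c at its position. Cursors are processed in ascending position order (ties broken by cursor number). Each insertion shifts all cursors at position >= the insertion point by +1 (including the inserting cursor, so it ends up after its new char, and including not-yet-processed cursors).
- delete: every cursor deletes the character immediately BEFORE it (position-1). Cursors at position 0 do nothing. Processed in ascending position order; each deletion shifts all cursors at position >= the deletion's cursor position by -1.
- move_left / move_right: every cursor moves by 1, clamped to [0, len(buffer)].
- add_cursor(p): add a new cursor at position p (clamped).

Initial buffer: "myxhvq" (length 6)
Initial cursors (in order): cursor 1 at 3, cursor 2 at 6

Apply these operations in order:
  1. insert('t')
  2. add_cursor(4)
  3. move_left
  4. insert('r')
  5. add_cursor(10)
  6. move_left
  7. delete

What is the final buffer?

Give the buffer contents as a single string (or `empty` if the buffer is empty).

After op 1 (insert('t')): buffer="myxthvqt" (len 8), cursors c1@4 c2@8, authorship ...1...2
After op 2 (add_cursor(4)): buffer="myxthvqt" (len 8), cursors c1@4 c3@4 c2@8, authorship ...1...2
After op 3 (move_left): buffer="myxthvqt" (len 8), cursors c1@3 c3@3 c2@7, authorship ...1...2
After op 4 (insert('r')): buffer="myxrrthvqrt" (len 11), cursors c1@5 c3@5 c2@10, authorship ...131...22
After op 5 (add_cursor(10)): buffer="myxrrthvqrt" (len 11), cursors c1@5 c3@5 c2@10 c4@10, authorship ...131...22
After op 6 (move_left): buffer="myxrrthvqrt" (len 11), cursors c1@4 c3@4 c2@9 c4@9, authorship ...131...22
After op 7 (delete): buffer="myrthrt" (len 7), cursors c1@2 c3@2 c2@5 c4@5, authorship ..31.22

Answer: myrthrt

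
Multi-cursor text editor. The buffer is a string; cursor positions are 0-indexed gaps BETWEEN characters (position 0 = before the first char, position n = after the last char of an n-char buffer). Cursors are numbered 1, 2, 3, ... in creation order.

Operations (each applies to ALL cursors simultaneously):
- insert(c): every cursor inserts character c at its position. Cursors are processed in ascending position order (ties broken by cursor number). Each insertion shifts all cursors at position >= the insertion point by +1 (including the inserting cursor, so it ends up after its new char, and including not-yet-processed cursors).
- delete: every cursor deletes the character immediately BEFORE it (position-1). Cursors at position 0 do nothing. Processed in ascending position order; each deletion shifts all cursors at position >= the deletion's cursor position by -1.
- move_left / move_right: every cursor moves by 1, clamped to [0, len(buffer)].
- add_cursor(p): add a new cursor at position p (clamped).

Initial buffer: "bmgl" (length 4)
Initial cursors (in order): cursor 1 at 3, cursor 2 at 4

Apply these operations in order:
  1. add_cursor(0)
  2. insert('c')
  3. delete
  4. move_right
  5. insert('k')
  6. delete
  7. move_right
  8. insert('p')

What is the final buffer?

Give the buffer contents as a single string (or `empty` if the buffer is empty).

Answer: bmpglpp

Derivation:
After op 1 (add_cursor(0)): buffer="bmgl" (len 4), cursors c3@0 c1@3 c2@4, authorship ....
After op 2 (insert('c')): buffer="cbmgclc" (len 7), cursors c3@1 c1@5 c2@7, authorship 3...1.2
After op 3 (delete): buffer="bmgl" (len 4), cursors c3@0 c1@3 c2@4, authorship ....
After op 4 (move_right): buffer="bmgl" (len 4), cursors c3@1 c1@4 c2@4, authorship ....
After op 5 (insert('k')): buffer="bkmglkk" (len 7), cursors c3@2 c1@7 c2@7, authorship .3...12
After op 6 (delete): buffer="bmgl" (len 4), cursors c3@1 c1@4 c2@4, authorship ....
After op 7 (move_right): buffer="bmgl" (len 4), cursors c3@2 c1@4 c2@4, authorship ....
After op 8 (insert('p')): buffer="bmpglpp" (len 7), cursors c3@3 c1@7 c2@7, authorship ..3..12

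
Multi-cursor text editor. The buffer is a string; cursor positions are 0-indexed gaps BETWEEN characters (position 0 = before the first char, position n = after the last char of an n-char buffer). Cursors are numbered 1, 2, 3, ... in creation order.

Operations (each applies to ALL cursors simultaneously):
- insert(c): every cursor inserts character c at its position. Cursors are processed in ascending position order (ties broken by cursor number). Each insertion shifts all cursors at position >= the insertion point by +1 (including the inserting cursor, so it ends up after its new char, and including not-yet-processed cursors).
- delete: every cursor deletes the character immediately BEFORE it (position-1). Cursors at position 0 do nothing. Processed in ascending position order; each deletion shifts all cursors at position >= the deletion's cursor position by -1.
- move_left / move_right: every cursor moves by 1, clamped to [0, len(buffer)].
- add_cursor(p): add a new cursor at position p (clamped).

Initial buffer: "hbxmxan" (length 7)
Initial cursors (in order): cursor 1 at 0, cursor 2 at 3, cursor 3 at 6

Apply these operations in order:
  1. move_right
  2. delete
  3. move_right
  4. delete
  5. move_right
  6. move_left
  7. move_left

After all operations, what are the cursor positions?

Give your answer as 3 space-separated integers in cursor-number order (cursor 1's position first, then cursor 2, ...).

After op 1 (move_right): buffer="hbxmxan" (len 7), cursors c1@1 c2@4 c3@7, authorship .......
After op 2 (delete): buffer="bxxa" (len 4), cursors c1@0 c2@2 c3@4, authorship ....
After op 3 (move_right): buffer="bxxa" (len 4), cursors c1@1 c2@3 c3@4, authorship ....
After op 4 (delete): buffer="x" (len 1), cursors c1@0 c2@1 c3@1, authorship .
After op 5 (move_right): buffer="x" (len 1), cursors c1@1 c2@1 c3@1, authorship .
After op 6 (move_left): buffer="x" (len 1), cursors c1@0 c2@0 c3@0, authorship .
After op 7 (move_left): buffer="x" (len 1), cursors c1@0 c2@0 c3@0, authorship .

Answer: 0 0 0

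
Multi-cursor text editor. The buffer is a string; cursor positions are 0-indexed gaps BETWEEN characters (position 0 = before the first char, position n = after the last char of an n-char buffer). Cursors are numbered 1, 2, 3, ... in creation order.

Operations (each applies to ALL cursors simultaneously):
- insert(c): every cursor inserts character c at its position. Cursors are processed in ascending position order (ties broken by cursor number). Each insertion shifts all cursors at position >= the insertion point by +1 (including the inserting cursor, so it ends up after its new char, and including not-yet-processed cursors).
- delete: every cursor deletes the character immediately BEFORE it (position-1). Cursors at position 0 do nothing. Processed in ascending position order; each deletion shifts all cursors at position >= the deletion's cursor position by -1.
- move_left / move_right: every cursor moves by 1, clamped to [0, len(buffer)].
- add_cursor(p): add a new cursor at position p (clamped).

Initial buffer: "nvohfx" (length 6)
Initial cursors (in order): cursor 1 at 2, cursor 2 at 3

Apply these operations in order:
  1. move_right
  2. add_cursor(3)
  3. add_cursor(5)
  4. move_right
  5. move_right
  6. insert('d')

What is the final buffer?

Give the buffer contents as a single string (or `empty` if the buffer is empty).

Answer: nvohfddxdd

Derivation:
After op 1 (move_right): buffer="nvohfx" (len 6), cursors c1@3 c2@4, authorship ......
After op 2 (add_cursor(3)): buffer="nvohfx" (len 6), cursors c1@3 c3@3 c2@4, authorship ......
After op 3 (add_cursor(5)): buffer="nvohfx" (len 6), cursors c1@3 c3@3 c2@4 c4@5, authorship ......
After op 4 (move_right): buffer="nvohfx" (len 6), cursors c1@4 c3@4 c2@5 c4@6, authorship ......
After op 5 (move_right): buffer="nvohfx" (len 6), cursors c1@5 c3@5 c2@6 c4@6, authorship ......
After op 6 (insert('d')): buffer="nvohfddxdd" (len 10), cursors c1@7 c3@7 c2@10 c4@10, authorship .....13.24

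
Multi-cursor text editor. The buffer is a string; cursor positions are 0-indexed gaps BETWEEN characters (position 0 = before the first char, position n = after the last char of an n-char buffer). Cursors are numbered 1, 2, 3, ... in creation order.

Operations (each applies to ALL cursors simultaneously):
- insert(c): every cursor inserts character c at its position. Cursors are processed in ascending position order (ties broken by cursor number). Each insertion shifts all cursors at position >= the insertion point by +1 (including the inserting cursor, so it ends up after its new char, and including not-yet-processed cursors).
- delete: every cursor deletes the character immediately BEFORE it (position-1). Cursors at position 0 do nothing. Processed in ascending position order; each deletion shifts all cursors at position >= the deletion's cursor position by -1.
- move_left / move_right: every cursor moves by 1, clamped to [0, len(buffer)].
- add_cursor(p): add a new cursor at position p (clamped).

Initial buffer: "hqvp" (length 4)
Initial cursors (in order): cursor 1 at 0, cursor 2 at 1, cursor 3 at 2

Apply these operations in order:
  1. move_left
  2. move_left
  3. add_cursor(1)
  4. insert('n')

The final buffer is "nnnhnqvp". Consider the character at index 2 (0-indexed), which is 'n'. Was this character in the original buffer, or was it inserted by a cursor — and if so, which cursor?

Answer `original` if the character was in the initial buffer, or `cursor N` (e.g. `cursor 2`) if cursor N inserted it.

Answer: cursor 3

Derivation:
After op 1 (move_left): buffer="hqvp" (len 4), cursors c1@0 c2@0 c3@1, authorship ....
After op 2 (move_left): buffer="hqvp" (len 4), cursors c1@0 c2@0 c3@0, authorship ....
After op 3 (add_cursor(1)): buffer="hqvp" (len 4), cursors c1@0 c2@0 c3@0 c4@1, authorship ....
After op 4 (insert('n')): buffer="nnnhnqvp" (len 8), cursors c1@3 c2@3 c3@3 c4@5, authorship 123.4...
Authorship (.=original, N=cursor N): 1 2 3 . 4 . . .
Index 2: author = 3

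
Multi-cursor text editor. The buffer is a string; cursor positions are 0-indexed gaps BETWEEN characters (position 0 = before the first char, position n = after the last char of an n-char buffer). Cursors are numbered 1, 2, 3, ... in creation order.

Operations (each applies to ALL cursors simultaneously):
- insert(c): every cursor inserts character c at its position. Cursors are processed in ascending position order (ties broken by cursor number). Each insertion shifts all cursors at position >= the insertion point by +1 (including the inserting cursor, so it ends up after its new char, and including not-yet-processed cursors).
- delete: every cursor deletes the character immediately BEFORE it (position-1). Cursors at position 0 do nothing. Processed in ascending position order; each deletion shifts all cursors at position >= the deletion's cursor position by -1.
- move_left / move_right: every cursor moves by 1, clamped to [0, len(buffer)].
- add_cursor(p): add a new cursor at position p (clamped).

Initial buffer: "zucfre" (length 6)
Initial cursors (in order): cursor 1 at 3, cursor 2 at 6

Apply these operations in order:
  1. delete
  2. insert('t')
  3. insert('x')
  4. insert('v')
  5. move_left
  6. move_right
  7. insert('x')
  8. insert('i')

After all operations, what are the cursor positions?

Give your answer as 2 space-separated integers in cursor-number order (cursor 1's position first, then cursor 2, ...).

Answer: 7 14

Derivation:
After op 1 (delete): buffer="zufr" (len 4), cursors c1@2 c2@4, authorship ....
After op 2 (insert('t')): buffer="zutfrt" (len 6), cursors c1@3 c2@6, authorship ..1..2
After op 3 (insert('x')): buffer="zutxfrtx" (len 8), cursors c1@4 c2@8, authorship ..11..22
After op 4 (insert('v')): buffer="zutxvfrtxv" (len 10), cursors c1@5 c2@10, authorship ..111..222
After op 5 (move_left): buffer="zutxvfrtxv" (len 10), cursors c1@4 c2@9, authorship ..111..222
After op 6 (move_right): buffer="zutxvfrtxv" (len 10), cursors c1@5 c2@10, authorship ..111..222
After op 7 (insert('x')): buffer="zutxvxfrtxvx" (len 12), cursors c1@6 c2@12, authorship ..1111..2222
After op 8 (insert('i')): buffer="zutxvxifrtxvxi" (len 14), cursors c1@7 c2@14, authorship ..11111..22222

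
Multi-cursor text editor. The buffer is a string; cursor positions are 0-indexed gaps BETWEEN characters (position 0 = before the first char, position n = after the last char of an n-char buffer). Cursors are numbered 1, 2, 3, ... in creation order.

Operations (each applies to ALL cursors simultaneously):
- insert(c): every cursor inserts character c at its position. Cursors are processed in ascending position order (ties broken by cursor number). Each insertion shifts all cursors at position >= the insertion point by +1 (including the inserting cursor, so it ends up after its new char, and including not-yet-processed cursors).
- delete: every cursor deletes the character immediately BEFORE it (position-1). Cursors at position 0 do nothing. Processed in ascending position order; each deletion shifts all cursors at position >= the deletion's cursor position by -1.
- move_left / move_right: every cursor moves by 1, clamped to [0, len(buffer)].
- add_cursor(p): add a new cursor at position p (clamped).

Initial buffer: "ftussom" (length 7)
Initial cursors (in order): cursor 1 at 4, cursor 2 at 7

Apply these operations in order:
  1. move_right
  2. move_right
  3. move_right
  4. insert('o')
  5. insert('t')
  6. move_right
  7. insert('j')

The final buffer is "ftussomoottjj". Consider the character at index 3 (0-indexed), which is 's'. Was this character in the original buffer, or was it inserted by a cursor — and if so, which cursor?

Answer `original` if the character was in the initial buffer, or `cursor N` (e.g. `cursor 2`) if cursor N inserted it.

Answer: original

Derivation:
After op 1 (move_right): buffer="ftussom" (len 7), cursors c1@5 c2@7, authorship .......
After op 2 (move_right): buffer="ftussom" (len 7), cursors c1@6 c2@7, authorship .......
After op 3 (move_right): buffer="ftussom" (len 7), cursors c1@7 c2@7, authorship .......
After op 4 (insert('o')): buffer="ftussomoo" (len 9), cursors c1@9 c2@9, authorship .......12
After op 5 (insert('t')): buffer="ftussomoott" (len 11), cursors c1@11 c2@11, authorship .......1212
After op 6 (move_right): buffer="ftussomoott" (len 11), cursors c1@11 c2@11, authorship .......1212
After op 7 (insert('j')): buffer="ftussomoottjj" (len 13), cursors c1@13 c2@13, authorship .......121212
Authorship (.=original, N=cursor N): . . . . . . . 1 2 1 2 1 2
Index 3: author = original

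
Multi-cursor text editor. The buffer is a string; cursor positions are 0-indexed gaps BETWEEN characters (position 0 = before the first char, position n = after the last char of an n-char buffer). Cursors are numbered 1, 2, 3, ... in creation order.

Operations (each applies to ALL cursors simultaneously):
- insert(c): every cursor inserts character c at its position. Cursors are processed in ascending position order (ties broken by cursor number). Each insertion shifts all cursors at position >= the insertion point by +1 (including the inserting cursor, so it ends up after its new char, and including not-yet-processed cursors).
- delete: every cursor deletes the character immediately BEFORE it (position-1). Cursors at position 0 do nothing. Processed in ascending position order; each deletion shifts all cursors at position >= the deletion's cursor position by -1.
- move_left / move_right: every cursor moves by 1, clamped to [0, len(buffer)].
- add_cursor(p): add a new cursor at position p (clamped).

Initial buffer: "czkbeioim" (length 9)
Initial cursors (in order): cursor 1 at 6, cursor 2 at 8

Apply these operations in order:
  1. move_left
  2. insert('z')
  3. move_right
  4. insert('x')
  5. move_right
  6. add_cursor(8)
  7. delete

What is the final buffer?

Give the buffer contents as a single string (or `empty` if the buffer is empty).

Answer: czkbezizix

Derivation:
After op 1 (move_left): buffer="czkbeioim" (len 9), cursors c1@5 c2@7, authorship .........
After op 2 (insert('z')): buffer="czkbeziozim" (len 11), cursors c1@6 c2@9, authorship .....1..2..
After op 3 (move_right): buffer="czkbeziozim" (len 11), cursors c1@7 c2@10, authorship .....1..2..
After op 4 (insert('x')): buffer="czkbezixozixm" (len 13), cursors c1@8 c2@12, authorship .....1.1.2.2.
After op 5 (move_right): buffer="czkbezixozixm" (len 13), cursors c1@9 c2@13, authorship .....1.1.2.2.
After op 6 (add_cursor(8)): buffer="czkbezixozixm" (len 13), cursors c3@8 c1@9 c2@13, authorship .....1.1.2.2.
After op 7 (delete): buffer="czkbezizix" (len 10), cursors c1@7 c3@7 c2@10, authorship .....1.2.2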